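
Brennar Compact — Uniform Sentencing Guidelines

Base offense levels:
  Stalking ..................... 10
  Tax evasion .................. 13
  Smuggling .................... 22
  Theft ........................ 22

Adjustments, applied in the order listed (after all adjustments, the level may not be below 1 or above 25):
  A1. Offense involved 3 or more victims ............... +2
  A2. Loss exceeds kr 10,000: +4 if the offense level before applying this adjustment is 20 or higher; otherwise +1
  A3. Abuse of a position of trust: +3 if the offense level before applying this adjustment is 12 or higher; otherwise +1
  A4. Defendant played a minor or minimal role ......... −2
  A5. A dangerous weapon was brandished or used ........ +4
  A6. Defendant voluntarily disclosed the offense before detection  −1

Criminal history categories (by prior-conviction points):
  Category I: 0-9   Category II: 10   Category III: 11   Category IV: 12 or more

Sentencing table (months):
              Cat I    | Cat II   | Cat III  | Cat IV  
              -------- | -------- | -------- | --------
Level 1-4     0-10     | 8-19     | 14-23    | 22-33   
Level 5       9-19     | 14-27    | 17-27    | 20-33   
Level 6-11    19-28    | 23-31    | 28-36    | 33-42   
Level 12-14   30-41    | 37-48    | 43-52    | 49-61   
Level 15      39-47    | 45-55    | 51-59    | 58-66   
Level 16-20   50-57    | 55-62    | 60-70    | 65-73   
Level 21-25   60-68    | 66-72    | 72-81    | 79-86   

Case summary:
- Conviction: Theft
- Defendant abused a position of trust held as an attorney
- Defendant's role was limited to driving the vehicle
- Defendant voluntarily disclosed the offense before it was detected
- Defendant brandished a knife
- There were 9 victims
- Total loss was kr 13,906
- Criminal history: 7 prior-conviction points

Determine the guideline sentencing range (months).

60-68 months

Base offense level for theft: 22.
A1 applies: 22 + 2 = 24.
A2 applies (level before this adjustment is 24 ≥ 20, so +4): 24 + 4 = 28.
A3 applies (level before this adjustment is 28 ≥ 12, so +3): 28 + 3 = 31.
A4 applies: 31 − 2 = 29.
A5 applies: 29 + 4 = 33.
A6 applies: 33 − 1 = 32.
Level 32 exceeds the maximum of 25; capped at 25.
Final offense level: 25.
Criminal history: 7 prior points → Category I (0-9).
Level 25 falls in the 21-25 band.
Grid: Level 21-25 × Category I = 60-68 months.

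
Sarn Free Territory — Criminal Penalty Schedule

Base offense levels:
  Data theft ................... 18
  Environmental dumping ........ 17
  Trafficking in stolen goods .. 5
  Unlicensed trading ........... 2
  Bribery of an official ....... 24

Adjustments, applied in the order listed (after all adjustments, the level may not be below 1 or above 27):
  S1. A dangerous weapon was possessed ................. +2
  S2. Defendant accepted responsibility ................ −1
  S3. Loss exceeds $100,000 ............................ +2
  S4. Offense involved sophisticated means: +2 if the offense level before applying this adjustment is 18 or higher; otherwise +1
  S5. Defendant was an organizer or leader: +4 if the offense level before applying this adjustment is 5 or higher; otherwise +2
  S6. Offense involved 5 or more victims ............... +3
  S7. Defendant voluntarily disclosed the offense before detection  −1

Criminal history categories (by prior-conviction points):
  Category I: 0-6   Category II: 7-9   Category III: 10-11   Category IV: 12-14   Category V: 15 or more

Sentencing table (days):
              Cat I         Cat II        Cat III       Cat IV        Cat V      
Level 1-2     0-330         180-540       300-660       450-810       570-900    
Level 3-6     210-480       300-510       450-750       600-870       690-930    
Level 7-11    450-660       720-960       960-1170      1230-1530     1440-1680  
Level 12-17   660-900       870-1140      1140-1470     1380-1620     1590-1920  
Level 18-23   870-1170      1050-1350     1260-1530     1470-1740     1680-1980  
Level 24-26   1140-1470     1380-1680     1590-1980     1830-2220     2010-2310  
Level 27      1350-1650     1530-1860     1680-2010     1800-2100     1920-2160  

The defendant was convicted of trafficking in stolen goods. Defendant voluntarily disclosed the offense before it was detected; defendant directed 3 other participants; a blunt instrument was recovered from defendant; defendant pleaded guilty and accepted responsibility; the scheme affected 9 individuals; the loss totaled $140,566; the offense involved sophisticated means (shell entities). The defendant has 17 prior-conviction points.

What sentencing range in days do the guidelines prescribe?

1590-1920 days

Base offense level for trafficking in stolen goods: 5.
S1 applies: 5 + 2 = 7.
S2 applies: 7 − 1 = 6.
S3 applies: 6 + 2 = 8.
S4 applies (level before this adjustment is 8 < 18, so +1): 8 + 1 = 9.
S5 applies (level before this adjustment is 9 ≥ 5, so +4): 9 + 4 = 13.
S6 applies: 13 + 3 = 16.
S7 applies: 16 − 1 = 15.
Final offense level: 15.
Criminal history: 17 prior points → Category V (15+).
Level 15 falls in the 12-17 band.
Grid: Level 12-17 × Category V = 1590-1920 days.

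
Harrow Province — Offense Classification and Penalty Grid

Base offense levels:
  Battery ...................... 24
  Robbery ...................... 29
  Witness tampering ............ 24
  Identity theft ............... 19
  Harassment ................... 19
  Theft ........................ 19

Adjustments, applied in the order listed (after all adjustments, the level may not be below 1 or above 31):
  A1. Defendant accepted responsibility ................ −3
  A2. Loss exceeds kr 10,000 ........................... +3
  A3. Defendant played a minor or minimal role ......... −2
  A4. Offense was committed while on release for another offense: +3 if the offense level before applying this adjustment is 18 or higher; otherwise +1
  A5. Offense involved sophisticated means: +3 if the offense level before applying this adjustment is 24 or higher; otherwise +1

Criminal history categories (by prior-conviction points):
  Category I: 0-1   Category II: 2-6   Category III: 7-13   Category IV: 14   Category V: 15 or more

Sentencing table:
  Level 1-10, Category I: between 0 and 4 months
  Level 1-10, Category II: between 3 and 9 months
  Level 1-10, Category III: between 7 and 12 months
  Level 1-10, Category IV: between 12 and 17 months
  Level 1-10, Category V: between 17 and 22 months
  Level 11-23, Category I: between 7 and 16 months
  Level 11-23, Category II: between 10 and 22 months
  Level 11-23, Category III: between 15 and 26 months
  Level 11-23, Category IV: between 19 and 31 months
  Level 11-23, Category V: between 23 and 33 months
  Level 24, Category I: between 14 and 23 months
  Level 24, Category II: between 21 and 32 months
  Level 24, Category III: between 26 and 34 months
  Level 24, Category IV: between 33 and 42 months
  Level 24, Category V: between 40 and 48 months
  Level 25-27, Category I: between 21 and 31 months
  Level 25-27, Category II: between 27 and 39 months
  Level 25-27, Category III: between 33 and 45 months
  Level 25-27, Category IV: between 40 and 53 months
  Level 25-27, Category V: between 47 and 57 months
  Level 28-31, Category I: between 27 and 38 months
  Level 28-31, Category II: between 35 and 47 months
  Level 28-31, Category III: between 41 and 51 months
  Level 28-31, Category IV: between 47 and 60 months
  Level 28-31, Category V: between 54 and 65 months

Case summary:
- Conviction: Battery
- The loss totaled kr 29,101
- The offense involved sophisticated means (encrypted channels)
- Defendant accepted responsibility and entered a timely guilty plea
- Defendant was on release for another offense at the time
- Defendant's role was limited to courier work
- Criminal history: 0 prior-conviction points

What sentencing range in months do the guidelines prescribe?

Base offense level for battery: 24.
A1 applies: 24 − 3 = 21.
A2 applies: 21 + 3 = 24.
A3 applies: 24 − 2 = 22.
A4 applies (level before this adjustment is 22 ≥ 18, so +3): 22 + 3 = 25.
A5 applies (level before this adjustment is 25 ≥ 24, so +3): 25 + 3 = 28.
Final offense level: 28.
Criminal history: 0 prior points → Category I (0-1).
Level 28 falls in the 28-31 band.
Grid: Level 28-31 × Category I = 27-38 months.

27-38 months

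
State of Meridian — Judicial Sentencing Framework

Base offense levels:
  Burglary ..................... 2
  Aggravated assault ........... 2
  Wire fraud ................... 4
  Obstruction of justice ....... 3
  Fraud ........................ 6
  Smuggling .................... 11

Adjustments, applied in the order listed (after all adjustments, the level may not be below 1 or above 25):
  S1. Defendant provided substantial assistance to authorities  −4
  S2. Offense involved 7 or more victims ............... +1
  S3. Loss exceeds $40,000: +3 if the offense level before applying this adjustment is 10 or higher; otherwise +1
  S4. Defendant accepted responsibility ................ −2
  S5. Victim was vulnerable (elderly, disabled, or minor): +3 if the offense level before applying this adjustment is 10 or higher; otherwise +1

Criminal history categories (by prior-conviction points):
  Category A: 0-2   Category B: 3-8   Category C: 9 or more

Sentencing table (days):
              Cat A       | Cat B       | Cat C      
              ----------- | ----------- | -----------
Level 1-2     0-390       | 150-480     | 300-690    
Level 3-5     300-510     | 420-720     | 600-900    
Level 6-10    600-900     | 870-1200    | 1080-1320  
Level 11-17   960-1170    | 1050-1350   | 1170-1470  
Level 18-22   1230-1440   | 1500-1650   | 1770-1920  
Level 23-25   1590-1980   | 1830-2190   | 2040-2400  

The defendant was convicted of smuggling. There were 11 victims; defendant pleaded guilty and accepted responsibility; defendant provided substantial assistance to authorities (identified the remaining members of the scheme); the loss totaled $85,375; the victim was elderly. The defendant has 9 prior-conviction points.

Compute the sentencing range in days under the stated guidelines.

Base offense level for smuggling: 11.
S1 applies: 11 − 4 = 7.
S2 applies: 7 + 1 = 8.
S3 applies (level before this adjustment is 8 < 10, so +1): 8 + 1 = 9.
S4 applies: 9 − 2 = 7.
S5 applies (level before this adjustment is 7 < 10, so +1): 7 + 1 = 8.
Final offense level: 8.
Criminal history: 9 prior points → Category C (9+).
Level 8 falls in the 6-10 band.
Grid: Level 6-10 × Category C = 1080-1320 days.

1080-1320 days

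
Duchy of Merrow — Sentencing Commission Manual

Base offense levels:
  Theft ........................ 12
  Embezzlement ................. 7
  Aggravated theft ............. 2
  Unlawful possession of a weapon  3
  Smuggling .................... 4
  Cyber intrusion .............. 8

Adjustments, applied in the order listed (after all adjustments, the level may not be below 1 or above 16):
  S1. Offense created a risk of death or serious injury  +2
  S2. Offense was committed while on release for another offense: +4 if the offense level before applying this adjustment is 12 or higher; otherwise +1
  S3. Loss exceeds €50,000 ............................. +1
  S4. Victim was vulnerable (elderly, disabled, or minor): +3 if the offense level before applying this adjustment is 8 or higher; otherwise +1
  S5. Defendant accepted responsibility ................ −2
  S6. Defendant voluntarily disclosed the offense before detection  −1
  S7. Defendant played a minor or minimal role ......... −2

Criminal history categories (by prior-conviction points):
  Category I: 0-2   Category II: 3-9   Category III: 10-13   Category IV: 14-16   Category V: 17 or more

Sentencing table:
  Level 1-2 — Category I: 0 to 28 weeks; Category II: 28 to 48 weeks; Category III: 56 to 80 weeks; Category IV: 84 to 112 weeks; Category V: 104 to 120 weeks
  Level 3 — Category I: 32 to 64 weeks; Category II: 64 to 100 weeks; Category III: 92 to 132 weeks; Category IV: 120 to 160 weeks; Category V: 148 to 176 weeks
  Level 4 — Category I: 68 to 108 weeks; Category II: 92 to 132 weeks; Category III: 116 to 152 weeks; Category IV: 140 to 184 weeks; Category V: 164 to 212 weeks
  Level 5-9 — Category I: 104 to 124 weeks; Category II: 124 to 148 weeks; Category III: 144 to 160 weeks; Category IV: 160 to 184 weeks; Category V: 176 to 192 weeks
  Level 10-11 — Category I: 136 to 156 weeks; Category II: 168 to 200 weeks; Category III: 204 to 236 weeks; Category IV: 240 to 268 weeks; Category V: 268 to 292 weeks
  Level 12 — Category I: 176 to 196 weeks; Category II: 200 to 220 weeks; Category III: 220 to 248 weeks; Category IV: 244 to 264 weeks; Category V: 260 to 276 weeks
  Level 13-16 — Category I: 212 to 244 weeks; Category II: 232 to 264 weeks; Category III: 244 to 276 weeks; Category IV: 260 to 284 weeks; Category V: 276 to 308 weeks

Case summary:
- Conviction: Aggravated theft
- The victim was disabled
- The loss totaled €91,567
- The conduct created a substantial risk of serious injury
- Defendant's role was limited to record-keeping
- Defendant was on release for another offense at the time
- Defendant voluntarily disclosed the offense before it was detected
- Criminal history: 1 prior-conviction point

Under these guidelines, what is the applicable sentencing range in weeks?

68-108 weeks

Base offense level for aggravated theft: 2.
S1 applies: 2 + 2 = 4.
S2 applies (level before this adjustment is 4 < 12, so +1): 4 + 1 = 5.
S3 applies: 5 + 1 = 6.
S4 applies (level before this adjustment is 6 < 8, so +1): 6 + 1 = 7.
S5 does not apply.
S6 applies: 7 − 1 = 6.
S7 applies: 6 − 2 = 4.
Final offense level: 4.
Criminal history: 1 prior point → Category I (0-2).
Level 4 falls in the 4 band.
Grid: Level 4 × Category I = 68-108 weeks.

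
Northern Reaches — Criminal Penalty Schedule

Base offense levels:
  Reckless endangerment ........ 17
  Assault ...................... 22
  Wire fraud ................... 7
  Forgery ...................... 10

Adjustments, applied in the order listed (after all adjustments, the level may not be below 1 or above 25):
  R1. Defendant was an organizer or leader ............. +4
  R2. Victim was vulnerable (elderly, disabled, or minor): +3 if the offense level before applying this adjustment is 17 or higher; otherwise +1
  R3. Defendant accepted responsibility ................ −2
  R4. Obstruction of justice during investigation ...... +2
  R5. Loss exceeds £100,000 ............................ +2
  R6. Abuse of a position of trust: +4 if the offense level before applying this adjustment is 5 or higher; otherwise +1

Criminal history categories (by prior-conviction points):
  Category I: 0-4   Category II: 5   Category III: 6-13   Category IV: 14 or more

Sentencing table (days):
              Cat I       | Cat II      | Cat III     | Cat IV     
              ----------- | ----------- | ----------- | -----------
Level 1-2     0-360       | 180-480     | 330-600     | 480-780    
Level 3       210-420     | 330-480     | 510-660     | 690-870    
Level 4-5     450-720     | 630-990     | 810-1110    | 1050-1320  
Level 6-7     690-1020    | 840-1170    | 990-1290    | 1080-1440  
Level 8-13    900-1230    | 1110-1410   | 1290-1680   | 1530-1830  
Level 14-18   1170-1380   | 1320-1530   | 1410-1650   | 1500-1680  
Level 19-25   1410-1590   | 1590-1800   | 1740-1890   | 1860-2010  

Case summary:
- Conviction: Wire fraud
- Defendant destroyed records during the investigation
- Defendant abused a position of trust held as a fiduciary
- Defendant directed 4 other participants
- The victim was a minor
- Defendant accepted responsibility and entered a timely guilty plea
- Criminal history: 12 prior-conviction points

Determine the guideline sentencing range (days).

1410-1650 days

Base offense level for wire fraud: 7.
R1 applies: 7 + 4 = 11.
R2 applies (level before this adjustment is 11 < 17, so +1): 11 + 1 = 12.
R3 applies: 12 − 2 = 10.
R4 applies: 10 + 2 = 12.
R6 applies (level before this adjustment is 12 ≥ 5, so +4): 12 + 4 = 16.
Final offense level: 16.
Criminal history: 12 prior points → Category III (6-13).
Level 16 falls in the 14-18 band.
Grid: Level 14-18 × Category III = 1410-1650 days.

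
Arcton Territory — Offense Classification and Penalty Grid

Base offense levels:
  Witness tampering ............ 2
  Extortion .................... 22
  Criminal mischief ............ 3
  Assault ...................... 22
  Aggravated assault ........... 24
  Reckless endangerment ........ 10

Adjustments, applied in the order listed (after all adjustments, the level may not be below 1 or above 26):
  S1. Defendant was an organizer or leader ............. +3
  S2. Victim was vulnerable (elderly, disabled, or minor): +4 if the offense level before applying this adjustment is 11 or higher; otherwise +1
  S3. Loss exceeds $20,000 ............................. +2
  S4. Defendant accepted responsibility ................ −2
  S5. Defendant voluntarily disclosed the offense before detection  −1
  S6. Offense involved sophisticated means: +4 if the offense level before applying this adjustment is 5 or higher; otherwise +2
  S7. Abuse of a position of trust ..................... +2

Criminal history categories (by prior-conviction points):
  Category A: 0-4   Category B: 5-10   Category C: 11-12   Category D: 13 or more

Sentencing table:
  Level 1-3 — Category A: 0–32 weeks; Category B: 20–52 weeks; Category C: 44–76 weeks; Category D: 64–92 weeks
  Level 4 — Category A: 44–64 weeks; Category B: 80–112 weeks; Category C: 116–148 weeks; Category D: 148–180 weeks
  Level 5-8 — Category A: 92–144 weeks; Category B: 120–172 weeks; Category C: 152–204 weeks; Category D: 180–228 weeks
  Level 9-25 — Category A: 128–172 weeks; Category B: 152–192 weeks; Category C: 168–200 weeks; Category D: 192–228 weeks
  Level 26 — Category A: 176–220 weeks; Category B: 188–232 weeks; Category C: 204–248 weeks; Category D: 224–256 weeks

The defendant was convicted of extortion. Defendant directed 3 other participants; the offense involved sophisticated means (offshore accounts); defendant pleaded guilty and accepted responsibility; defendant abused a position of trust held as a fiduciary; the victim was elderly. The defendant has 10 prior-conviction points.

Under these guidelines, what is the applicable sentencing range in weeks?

Base offense level for extortion: 22.
S1 applies: 22 + 3 = 25.
S2 applies (level before this adjustment is 25 ≥ 11, so +4): 25 + 4 = 29.
S4 applies: 29 − 2 = 27.
S6 applies (level before this adjustment is 27 ≥ 5, so +4): 27 + 4 = 31.
S7 applies: 31 + 2 = 33.
Level 33 exceeds the maximum of 26; capped at 26.
Final offense level: 26.
Criminal history: 10 prior points → Category B (5-10).
Level 26 falls in the 26 band.
Grid: Level 26 × Category B = 188-232 weeks.

188-232 weeks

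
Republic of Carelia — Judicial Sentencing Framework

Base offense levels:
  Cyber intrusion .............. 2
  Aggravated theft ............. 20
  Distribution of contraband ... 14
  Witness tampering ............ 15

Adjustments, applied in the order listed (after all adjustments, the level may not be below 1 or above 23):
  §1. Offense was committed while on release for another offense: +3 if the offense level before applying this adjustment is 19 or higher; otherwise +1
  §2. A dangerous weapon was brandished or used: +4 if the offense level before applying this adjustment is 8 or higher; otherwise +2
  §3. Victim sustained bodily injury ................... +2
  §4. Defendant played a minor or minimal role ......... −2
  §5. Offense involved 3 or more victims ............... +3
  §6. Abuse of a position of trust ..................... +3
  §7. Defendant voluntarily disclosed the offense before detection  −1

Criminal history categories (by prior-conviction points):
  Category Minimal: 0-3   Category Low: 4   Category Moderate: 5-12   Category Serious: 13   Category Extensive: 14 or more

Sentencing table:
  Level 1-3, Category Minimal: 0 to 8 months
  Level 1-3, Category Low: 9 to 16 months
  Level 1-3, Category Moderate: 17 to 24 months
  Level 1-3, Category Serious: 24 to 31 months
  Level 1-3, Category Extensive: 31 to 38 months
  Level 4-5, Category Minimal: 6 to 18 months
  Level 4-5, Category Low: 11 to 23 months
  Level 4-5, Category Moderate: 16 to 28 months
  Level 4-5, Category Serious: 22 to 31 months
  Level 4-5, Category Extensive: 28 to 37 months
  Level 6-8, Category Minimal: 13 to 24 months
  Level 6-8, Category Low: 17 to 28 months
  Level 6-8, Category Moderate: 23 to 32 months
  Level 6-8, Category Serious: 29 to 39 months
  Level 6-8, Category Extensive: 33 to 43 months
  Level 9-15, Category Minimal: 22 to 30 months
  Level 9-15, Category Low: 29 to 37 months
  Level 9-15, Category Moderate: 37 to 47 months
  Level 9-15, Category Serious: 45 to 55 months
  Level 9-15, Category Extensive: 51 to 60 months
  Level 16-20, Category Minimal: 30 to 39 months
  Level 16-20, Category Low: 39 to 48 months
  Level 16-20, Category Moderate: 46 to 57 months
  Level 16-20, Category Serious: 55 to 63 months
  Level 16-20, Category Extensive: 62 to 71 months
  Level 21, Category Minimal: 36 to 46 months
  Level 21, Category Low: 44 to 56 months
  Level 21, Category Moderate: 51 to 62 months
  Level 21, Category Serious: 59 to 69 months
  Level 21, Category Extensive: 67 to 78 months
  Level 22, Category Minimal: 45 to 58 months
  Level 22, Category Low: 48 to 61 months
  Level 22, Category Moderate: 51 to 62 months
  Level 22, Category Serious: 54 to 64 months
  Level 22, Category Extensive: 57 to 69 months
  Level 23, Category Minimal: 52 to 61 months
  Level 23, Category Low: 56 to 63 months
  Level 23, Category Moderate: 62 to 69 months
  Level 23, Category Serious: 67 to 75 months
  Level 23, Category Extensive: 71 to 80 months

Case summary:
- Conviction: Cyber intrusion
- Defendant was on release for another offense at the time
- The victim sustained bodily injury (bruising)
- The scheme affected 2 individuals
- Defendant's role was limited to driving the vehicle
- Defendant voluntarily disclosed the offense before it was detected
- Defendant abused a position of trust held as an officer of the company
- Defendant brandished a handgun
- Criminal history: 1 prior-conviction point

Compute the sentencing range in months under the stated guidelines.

13-24 months

Base offense level for cyber intrusion: 2.
§1 applies (level before this adjustment is 2 < 19, so +1): 2 + 1 = 3.
§2 applies (level before this adjustment is 3 < 8, so +2): 3 + 2 = 5.
§3 applies: 5 + 2 = 7.
§4 applies: 7 − 2 = 5.
§5 does not apply.
§6 applies: 5 + 3 = 8.
§7 applies: 8 − 1 = 7.
Final offense level: 7.
Criminal history: 1 prior point → Category Minimal (0-3).
Level 7 falls in the 6-8 band.
Grid: Level 6-8 × Category Minimal = 13-24 months.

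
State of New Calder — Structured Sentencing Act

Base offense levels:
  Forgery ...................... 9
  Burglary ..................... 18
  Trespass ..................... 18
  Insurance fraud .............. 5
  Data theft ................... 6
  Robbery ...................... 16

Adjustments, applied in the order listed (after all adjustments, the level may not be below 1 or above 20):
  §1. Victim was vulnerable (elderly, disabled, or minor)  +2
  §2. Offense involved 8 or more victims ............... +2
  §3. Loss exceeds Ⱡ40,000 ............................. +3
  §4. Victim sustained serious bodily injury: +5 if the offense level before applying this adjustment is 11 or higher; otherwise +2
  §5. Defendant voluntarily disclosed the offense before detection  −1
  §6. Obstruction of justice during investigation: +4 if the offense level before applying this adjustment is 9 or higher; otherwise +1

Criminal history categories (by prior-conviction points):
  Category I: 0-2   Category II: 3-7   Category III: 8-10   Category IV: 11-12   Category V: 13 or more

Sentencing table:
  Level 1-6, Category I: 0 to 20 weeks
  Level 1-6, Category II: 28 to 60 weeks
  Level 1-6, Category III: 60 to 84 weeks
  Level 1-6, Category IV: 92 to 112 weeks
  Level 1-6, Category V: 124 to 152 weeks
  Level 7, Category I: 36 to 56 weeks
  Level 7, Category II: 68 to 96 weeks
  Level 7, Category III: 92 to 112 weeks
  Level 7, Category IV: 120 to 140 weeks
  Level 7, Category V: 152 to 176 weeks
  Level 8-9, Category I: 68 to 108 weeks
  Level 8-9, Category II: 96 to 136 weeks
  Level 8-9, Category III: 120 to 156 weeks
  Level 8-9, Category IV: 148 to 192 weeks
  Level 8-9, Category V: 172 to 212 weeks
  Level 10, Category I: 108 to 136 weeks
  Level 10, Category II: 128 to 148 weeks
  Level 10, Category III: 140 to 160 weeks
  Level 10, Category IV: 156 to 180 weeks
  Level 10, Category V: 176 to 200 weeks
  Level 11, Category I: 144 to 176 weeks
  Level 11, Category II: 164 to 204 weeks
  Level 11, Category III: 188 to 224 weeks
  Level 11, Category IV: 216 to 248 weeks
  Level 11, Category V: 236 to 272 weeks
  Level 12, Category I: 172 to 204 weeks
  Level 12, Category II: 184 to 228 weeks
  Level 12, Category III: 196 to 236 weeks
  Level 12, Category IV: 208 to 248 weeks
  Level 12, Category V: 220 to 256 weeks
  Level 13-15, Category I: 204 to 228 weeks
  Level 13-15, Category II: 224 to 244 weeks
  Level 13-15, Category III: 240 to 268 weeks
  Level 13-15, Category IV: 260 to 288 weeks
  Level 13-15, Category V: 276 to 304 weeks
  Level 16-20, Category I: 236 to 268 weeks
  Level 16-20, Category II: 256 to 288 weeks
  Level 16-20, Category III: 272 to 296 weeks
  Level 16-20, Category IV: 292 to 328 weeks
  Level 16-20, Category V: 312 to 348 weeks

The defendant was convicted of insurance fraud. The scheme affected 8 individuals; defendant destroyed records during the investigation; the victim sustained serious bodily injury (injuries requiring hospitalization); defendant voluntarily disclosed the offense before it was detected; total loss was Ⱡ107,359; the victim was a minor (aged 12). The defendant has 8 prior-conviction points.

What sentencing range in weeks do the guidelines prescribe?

272-296 weeks

Base offense level for insurance fraud: 5.
§1 applies: 5 + 2 = 7.
§2 applies: 7 + 2 = 9.
§3 applies: 9 + 3 = 12.
§4 applies (level before this adjustment is 12 ≥ 11, so +5): 12 + 5 = 17.
§5 applies: 17 − 1 = 16.
§6 applies (level before this adjustment is 16 ≥ 9, so +4): 16 + 4 = 20.
Final offense level: 20.
Criminal history: 8 prior points → Category III (8-10).
Level 20 falls in the 16-20 band.
Grid: Level 16-20 × Category III = 272-296 weeks.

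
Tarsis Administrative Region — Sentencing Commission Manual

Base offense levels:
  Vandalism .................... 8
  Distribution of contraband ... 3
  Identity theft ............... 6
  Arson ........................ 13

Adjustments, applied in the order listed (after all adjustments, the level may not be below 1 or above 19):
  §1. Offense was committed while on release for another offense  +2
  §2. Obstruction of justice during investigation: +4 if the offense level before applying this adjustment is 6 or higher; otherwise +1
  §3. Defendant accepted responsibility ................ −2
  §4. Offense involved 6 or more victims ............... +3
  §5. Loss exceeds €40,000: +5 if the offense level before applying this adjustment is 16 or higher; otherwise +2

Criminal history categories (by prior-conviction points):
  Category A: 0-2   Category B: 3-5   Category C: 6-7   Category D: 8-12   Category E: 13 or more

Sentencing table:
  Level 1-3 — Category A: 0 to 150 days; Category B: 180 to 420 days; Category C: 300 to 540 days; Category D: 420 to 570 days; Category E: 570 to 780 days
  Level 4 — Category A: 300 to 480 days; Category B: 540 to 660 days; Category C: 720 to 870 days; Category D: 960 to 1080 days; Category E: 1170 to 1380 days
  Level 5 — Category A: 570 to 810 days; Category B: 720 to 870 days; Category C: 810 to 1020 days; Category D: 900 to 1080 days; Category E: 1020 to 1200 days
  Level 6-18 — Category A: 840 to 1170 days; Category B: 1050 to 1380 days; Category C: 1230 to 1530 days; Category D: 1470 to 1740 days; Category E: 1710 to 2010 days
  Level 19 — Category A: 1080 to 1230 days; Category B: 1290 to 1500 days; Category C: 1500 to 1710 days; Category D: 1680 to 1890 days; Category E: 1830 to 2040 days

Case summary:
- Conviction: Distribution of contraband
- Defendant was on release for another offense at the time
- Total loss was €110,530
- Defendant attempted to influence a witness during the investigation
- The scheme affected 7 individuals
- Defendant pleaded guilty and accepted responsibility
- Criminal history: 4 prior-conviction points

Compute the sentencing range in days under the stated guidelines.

Base offense level for distribution of contraband: 3.
§1 applies: 3 + 2 = 5.
§2 applies (level before this adjustment is 5 < 6, so +1): 5 + 1 = 6.
§3 applies: 6 − 2 = 4.
§4 applies: 4 + 3 = 7.
§5 applies (level before this adjustment is 7 < 16, so +2): 7 + 2 = 9.
Final offense level: 9.
Criminal history: 4 prior points → Category B (3-5).
Level 9 falls in the 6-18 band.
Grid: Level 6-18 × Category B = 1050-1380 days.

1050-1380 days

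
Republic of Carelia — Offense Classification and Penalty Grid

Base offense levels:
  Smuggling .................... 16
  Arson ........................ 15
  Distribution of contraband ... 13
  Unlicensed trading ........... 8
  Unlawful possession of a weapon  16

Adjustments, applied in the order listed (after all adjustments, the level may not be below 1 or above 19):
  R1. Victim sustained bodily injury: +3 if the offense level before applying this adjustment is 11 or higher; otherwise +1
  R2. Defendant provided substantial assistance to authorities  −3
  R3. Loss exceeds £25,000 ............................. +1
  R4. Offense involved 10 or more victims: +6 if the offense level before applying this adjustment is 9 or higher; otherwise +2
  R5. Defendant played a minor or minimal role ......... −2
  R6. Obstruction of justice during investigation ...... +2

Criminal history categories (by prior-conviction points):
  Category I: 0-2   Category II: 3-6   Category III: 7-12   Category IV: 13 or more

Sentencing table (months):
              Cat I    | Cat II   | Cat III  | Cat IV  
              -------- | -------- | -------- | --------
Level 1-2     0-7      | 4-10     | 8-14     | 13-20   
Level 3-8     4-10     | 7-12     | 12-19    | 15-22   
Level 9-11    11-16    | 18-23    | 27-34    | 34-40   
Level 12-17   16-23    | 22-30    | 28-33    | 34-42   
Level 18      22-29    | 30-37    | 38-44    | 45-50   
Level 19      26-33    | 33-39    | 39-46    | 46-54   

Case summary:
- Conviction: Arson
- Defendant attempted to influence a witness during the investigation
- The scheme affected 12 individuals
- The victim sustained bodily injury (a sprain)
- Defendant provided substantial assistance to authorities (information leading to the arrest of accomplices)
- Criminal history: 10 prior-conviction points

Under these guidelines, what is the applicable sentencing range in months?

Base offense level for arson: 15.
R1 applies (level before this adjustment is 15 ≥ 11, so +3): 15 + 3 = 18.
R2 applies: 18 − 3 = 15.
R4 applies (level before this adjustment is 15 ≥ 9, so +6): 15 + 6 = 21.
R6 applies: 21 + 2 = 23.
Level 23 exceeds the maximum of 19; capped at 19.
Final offense level: 19.
Criminal history: 10 prior points → Category III (7-12).
Level 19 falls in the 19 band.
Grid: Level 19 × Category III = 39-46 months.

39-46 months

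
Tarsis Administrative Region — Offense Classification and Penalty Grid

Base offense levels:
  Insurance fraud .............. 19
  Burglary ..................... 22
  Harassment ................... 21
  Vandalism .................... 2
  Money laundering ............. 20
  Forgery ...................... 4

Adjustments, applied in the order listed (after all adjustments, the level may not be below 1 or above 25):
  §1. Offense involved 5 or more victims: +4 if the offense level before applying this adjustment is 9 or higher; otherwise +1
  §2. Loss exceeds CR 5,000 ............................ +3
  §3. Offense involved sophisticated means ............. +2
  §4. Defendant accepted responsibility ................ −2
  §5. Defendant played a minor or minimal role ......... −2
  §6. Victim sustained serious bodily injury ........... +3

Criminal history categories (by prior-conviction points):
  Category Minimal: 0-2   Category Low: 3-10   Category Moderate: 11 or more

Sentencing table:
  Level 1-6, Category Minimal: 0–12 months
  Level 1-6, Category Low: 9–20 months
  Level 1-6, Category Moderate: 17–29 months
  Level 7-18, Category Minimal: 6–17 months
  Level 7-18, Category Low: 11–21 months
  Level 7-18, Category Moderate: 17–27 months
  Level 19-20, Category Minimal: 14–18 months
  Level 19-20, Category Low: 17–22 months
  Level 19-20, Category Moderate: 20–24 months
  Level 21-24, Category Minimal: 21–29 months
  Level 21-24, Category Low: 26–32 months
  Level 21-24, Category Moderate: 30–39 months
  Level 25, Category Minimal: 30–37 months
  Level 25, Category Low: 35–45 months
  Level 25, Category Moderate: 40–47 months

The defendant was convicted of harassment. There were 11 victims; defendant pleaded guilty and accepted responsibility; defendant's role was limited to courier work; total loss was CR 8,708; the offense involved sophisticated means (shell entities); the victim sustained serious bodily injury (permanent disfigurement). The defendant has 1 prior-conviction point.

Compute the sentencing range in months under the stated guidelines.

30-37 months

Base offense level for harassment: 21.
§1 applies (level before this adjustment is 21 ≥ 9, so +4): 21 + 4 = 25.
§2 applies: 25 + 3 = 28.
§3 applies: 28 + 2 = 30.
§4 applies: 30 − 2 = 28.
§5 applies: 28 − 2 = 26.
§6 applies: 26 + 3 = 29.
Level 29 exceeds the maximum of 25; capped at 25.
Final offense level: 25.
Criminal history: 1 prior point → Category Minimal (0-2).
Level 25 falls in the 25 band.
Grid: Level 25 × Category Minimal = 30-37 months.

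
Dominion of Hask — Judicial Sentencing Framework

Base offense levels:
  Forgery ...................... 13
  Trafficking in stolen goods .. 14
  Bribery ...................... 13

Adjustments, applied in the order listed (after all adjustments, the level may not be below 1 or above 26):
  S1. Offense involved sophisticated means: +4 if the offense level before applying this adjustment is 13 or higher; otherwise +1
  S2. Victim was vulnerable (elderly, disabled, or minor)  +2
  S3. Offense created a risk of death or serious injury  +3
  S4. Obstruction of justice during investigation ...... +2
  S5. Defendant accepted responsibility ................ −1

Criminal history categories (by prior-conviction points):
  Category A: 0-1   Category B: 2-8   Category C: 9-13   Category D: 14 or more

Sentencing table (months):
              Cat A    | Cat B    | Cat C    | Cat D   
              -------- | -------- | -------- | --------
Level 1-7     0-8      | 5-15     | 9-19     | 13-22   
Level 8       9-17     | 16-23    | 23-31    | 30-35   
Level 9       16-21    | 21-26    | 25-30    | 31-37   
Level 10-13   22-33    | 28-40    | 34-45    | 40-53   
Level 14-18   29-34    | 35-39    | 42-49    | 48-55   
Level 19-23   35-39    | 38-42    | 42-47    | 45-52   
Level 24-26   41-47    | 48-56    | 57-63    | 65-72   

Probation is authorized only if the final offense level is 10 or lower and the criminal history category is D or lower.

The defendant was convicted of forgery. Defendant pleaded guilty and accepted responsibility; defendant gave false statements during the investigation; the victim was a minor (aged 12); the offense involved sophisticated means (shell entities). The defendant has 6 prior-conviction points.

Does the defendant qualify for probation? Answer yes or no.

Base offense level for forgery: 13.
S1 applies (level before this adjustment is 13 ≥ 13, so +4): 13 + 4 = 17.
S2 applies: 17 + 2 = 19.
S4 applies: 19 + 2 = 21.
S5 applies: 21 − 1 = 20.
Final offense level: 20.
Criminal history: 6 prior points → Category B (2-8).
Level 20 falls in the 19-23 band.
Grid: Level 19-23 × Category B = 38-42 months.
Probation check: level 20 > 10 and category B ≤ D → not eligible.

No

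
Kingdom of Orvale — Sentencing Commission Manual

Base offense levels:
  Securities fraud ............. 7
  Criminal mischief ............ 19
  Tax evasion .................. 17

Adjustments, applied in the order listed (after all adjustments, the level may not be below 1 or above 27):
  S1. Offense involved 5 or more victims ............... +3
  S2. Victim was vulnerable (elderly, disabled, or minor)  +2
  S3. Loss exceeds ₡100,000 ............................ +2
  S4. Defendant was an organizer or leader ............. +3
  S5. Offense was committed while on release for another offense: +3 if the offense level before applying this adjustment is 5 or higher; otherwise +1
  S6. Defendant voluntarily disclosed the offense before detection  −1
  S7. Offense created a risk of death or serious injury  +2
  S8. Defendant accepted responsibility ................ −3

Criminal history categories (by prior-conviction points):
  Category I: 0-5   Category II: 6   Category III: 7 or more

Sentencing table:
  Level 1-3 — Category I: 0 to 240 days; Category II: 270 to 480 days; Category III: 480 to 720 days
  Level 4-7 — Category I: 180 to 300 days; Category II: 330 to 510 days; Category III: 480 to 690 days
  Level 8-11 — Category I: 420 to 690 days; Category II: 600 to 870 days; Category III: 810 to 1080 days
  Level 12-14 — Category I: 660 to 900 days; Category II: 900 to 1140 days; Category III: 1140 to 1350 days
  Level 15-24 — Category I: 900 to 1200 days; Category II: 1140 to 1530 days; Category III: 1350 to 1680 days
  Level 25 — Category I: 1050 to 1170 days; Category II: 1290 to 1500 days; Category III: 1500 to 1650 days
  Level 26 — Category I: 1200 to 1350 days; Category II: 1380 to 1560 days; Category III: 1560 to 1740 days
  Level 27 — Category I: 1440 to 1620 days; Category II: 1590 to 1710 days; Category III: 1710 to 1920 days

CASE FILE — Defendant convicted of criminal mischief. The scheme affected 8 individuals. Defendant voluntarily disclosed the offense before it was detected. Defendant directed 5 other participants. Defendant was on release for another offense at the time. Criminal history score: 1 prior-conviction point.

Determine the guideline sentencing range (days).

Base offense level for criminal mischief: 19.
S1 applies: 19 + 3 = 22.
S3 does not apply.
S4 applies: 22 + 3 = 25.
S5 applies (level before this adjustment is 25 ≥ 5, so +3): 25 + 3 = 28.
S6 applies: 28 − 1 = 27.
S7 does not apply.
S8 does not apply.
Final offense level: 27.
Criminal history: 1 prior point → Category I (0-5).
Level 27 falls in the 27 band.
Grid: Level 27 × Category I = 1440-1620 days.

1440-1620 days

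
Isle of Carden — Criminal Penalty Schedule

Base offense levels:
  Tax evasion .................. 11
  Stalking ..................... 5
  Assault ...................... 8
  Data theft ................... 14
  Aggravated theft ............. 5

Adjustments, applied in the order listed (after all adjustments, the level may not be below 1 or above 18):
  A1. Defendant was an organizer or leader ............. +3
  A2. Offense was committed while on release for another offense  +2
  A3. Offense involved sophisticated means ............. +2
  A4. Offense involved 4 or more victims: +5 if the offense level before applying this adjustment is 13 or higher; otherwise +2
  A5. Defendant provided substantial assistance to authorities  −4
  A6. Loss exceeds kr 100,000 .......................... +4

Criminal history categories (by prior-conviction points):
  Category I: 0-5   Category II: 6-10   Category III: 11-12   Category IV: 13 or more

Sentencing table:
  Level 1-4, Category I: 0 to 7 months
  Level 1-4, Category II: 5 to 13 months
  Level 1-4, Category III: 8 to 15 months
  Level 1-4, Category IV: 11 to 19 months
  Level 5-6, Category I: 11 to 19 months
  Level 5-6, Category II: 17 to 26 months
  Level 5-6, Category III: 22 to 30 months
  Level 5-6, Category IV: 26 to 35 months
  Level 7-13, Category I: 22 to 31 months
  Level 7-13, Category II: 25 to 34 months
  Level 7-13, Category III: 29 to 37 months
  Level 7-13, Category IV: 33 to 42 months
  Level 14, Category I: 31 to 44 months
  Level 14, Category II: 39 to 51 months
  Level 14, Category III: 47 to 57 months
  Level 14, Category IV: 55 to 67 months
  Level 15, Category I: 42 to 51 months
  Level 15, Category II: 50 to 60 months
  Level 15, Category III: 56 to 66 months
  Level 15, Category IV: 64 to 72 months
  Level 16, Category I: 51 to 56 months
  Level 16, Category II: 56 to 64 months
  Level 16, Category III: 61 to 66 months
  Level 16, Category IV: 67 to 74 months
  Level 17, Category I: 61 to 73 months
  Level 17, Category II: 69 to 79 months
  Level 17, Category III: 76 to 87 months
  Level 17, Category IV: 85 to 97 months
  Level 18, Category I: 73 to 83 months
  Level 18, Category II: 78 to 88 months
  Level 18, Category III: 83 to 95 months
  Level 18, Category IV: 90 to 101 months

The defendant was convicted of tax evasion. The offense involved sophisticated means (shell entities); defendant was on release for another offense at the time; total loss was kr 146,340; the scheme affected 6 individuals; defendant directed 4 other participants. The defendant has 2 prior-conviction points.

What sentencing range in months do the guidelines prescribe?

Base offense level for tax evasion: 11.
A1 applies: 11 + 3 = 14.
A2 applies: 14 + 2 = 16.
A3 applies: 16 + 2 = 18.
A4 applies (level before this adjustment is 18 ≥ 13, so +5): 18 + 5 = 23.
A6 applies: 23 + 4 = 27.
Level 27 exceeds the maximum of 18; capped at 18.
Final offense level: 18.
Criminal history: 2 prior points → Category I (0-5).
Level 18 falls in the 18 band.
Grid: Level 18 × Category I = 73-83 months.

73-83 months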